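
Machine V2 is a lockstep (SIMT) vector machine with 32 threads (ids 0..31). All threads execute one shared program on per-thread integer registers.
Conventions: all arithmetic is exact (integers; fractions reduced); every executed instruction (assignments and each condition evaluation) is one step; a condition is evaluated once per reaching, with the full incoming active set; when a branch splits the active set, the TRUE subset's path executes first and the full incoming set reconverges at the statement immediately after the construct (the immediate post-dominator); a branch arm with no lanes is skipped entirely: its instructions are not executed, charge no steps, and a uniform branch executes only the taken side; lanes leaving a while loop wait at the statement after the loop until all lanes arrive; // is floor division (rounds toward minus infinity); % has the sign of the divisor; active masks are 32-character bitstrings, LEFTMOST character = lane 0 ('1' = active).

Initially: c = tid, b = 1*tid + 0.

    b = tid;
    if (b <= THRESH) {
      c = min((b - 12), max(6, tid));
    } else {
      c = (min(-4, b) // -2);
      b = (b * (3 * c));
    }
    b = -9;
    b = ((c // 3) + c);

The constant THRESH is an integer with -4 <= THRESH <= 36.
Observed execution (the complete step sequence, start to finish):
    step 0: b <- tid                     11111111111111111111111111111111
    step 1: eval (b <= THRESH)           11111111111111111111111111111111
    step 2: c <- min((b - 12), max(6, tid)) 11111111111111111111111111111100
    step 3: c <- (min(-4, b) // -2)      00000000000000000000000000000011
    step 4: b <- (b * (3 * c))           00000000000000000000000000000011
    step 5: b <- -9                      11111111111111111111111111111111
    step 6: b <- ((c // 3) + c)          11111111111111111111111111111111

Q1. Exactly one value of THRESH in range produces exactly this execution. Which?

Answer: THRESH = 29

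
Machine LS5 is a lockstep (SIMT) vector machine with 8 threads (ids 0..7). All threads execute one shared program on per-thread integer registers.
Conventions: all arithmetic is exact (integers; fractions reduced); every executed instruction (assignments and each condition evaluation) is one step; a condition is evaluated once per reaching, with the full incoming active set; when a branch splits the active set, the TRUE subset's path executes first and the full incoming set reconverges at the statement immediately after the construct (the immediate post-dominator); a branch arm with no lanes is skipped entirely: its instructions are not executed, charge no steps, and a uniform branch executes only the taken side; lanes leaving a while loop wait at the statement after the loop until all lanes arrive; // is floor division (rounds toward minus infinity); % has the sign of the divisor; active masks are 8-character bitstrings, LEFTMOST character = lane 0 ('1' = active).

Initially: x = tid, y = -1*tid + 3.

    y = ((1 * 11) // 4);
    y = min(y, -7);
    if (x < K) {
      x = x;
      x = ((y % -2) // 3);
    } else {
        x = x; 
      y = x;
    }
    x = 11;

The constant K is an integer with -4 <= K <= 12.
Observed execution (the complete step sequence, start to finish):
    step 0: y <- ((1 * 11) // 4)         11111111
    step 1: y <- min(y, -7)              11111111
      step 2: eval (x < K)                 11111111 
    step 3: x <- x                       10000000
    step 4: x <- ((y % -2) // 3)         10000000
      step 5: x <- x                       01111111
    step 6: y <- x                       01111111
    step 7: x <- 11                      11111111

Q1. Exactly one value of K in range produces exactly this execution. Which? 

Answer: K = 1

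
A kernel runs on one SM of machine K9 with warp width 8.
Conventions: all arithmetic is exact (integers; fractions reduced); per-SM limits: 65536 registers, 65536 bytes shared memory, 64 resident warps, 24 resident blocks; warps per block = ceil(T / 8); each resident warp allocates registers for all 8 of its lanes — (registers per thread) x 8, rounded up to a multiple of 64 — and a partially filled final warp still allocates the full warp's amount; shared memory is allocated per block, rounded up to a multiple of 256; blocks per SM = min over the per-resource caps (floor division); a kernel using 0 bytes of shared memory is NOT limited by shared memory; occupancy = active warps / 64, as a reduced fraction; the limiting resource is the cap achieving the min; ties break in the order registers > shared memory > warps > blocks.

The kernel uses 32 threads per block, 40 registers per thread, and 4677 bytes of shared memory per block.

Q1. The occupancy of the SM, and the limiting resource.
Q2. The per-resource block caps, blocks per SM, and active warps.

Answer: occupancy 13/16, limited by shared memory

registers: 51 blocks
shared memory: 13 blocks
warps: 16 blocks
blocks: 24 blocks

Answer: 13 blocks, 52 active warps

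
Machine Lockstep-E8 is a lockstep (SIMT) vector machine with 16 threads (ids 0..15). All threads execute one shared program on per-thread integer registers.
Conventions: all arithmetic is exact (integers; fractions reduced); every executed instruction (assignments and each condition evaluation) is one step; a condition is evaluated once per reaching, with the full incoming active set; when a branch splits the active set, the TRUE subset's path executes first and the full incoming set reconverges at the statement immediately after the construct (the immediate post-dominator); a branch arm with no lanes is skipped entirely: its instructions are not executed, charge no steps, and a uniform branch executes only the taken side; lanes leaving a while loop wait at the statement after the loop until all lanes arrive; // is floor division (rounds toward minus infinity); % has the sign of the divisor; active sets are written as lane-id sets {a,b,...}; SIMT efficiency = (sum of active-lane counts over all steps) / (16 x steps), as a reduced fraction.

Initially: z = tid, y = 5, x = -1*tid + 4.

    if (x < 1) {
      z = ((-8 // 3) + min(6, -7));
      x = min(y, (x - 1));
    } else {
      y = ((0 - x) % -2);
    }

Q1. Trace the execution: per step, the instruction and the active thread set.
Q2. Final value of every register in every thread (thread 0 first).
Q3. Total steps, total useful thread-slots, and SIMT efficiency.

step 0: eval (x < 1)                 {0,1,2,3,4,5,6,7,8,9,10,11,12,13,14,15}
step 1: z <- ((-8 // 3) + min(6, -7)) {4,5,6,7,8,9,10,11,12,13,14,15}
step 2: x <- min(y, (x - 1))         {4,5,6,7,8,9,10,11,12,13,14,15}
step 3: y <- ((0 - x) % -2)          {0,1,2,3}

Answer: 4 steps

z: 0,1,2,3,-10,-10,-10,-10,-10,-10,-10,-10,-10,-10,-10,-10
y: 0,-1,0,-1,5,5,5,5,5,5,5,5,5,5,5,5
x: 4,3,2,1,-1,-2,-3,-4,-5,-6,-7,-8,-9,-10,-11,-12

steps = 4; useful = 44; efficiency = 44/64 = 11/16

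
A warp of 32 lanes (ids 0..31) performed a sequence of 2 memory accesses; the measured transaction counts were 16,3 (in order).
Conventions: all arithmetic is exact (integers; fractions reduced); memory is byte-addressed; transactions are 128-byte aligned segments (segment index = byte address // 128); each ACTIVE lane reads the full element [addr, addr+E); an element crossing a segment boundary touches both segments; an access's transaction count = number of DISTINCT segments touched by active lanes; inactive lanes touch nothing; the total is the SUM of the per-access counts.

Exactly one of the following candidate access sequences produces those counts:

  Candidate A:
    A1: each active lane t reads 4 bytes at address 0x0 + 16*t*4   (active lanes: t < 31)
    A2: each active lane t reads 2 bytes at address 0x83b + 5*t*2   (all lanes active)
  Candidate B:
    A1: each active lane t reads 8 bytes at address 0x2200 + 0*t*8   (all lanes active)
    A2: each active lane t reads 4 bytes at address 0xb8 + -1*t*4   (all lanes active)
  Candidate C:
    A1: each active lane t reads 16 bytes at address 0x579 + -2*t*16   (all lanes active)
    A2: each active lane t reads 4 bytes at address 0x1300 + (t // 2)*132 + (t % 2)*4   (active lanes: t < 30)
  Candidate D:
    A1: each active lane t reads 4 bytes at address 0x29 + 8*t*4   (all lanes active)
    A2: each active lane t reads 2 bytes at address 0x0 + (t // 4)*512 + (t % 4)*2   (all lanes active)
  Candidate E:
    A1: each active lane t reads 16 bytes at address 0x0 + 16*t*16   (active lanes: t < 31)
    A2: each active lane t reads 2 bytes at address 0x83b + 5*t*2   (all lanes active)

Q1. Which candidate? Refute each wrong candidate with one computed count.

B: A1 gives 1 transaction, not 16
C: A1 gives 9 transactions, not 16
D: A1 gives 9 transactions, not 16
E: A1 gives 31 transactions, not 16
A: all counts match (16,3)

Answer: A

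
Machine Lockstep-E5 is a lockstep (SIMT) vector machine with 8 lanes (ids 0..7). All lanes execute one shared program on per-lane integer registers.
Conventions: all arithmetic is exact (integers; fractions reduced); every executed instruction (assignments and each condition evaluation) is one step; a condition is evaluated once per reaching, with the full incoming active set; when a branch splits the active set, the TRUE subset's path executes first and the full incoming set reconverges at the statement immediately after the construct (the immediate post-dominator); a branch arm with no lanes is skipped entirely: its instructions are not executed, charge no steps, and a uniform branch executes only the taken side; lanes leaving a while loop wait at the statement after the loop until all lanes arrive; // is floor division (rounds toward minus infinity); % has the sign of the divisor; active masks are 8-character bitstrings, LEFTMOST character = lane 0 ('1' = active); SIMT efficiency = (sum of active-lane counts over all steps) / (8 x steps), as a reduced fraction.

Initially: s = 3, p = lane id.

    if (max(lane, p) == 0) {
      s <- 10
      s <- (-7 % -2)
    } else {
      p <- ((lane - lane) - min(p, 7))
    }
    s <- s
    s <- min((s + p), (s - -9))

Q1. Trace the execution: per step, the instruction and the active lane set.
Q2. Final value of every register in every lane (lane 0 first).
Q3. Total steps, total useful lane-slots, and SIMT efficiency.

step 0: eval (max(lane, p) == 0)     11111111
step 1: s <- 10                      10000000
step 2: s <- (-7 % -2)               10000000
step 3: p <- ((lane - lane) - min(p, 7)) 01111111
step 4: s <- s                       11111111
step 5: s <- min((s + p), (s - -9))  11111111

Answer: 6 steps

s: -1,2,1,0,-1,-2,-3,-4
p: 0,-1,-2,-3,-4,-5,-6,-7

steps = 6; useful = 33; efficiency = 33/48 = 11/16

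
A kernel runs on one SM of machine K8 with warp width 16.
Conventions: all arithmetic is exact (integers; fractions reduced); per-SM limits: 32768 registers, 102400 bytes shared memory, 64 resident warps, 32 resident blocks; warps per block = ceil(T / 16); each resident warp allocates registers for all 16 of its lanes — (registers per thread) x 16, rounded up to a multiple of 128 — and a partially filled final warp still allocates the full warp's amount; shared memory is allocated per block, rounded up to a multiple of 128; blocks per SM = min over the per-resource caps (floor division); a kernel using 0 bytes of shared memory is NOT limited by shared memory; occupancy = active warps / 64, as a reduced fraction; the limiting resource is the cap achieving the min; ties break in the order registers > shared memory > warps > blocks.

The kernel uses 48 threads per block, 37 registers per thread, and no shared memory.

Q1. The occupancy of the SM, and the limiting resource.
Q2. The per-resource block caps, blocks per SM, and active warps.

Answer: occupancy 51/64, limited by registers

registers: 17 blocks
shared memory: no limit (kernel uses none)
warps: 21 blocks
blocks: 32 blocks

Answer: 17 blocks, 51 active warps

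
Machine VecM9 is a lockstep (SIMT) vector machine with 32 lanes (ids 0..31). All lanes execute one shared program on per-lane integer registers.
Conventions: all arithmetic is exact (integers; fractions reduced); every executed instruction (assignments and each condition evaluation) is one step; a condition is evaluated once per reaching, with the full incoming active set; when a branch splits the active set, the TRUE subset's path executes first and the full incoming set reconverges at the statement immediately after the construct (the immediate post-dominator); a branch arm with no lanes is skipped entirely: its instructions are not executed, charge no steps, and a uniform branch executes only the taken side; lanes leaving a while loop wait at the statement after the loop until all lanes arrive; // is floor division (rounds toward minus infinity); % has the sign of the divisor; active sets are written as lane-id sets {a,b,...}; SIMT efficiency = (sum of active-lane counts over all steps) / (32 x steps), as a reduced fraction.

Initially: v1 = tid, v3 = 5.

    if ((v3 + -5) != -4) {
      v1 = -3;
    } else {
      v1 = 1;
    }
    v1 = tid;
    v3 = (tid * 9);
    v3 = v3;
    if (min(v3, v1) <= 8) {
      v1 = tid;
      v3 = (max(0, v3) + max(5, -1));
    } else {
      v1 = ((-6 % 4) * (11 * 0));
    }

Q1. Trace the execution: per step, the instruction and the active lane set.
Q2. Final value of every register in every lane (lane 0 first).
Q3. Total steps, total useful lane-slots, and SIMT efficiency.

step 0: eval ((v3 + -5) != -4)       {0,1,2,3,4,5,6,7,8,9,10,11,12,13,14,15,16,17,18,19,20,21,22,23,24,25,26,27,28,29,30,31}
step 1: v1 <- -3                     {0,1,2,3,4,5,6,7,8,9,10,11,12,13,14,15,16,17,18,19,20,21,22,23,24,25,26,27,28,29,30,31}
step 2: v1 <- tid                    {0,1,2,3,4,5,6,7,8,9,10,11,12,13,14,15,16,17,18,19,20,21,22,23,24,25,26,27,28,29,30,31}
step 3: v3 <- (tid * 9)              {0,1,2,3,4,5,6,7,8,9,10,11,12,13,14,15,16,17,18,19,20,21,22,23,24,25,26,27,28,29,30,31}
step 4: v3 <- v3                     {0,1,2,3,4,5,6,7,8,9,10,11,12,13,14,15,16,17,18,19,20,21,22,23,24,25,26,27,28,29,30,31}
step 5: eval (min(v3, v1) <= 8)      {0,1,2,3,4,5,6,7,8,9,10,11,12,13,14,15,16,17,18,19,20,21,22,23,24,25,26,27,28,29,30,31}
step 6: v1 <- tid                    {0,1,2,3,4,5,6,7,8}
step 7: v3 <- (max(0, v3) + max(5, -1)) {0,1,2,3,4,5,6,7,8}
step 8: v1 <- ((-6 % 4) * (11 * 0))  {9,10,11,12,13,14,15,16,17,18,19,20,21,22,23,24,25,26,27,28,29,30,31}

Answer: 9 steps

v1: 0,1,2,3,4,5,6,7,8,0,0,0,0,0,0,0,0,0,0,0,0,0,0,0,0,0,0,0,0,0,0,0
v3: 5,14,23,32,41,50,59,68,77,81,90,99,108,117,126,135,144,153,162,171,180,189,198,207,216,225,234,243,252,261,270,279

steps = 9; useful = 233; efficiency = 233/288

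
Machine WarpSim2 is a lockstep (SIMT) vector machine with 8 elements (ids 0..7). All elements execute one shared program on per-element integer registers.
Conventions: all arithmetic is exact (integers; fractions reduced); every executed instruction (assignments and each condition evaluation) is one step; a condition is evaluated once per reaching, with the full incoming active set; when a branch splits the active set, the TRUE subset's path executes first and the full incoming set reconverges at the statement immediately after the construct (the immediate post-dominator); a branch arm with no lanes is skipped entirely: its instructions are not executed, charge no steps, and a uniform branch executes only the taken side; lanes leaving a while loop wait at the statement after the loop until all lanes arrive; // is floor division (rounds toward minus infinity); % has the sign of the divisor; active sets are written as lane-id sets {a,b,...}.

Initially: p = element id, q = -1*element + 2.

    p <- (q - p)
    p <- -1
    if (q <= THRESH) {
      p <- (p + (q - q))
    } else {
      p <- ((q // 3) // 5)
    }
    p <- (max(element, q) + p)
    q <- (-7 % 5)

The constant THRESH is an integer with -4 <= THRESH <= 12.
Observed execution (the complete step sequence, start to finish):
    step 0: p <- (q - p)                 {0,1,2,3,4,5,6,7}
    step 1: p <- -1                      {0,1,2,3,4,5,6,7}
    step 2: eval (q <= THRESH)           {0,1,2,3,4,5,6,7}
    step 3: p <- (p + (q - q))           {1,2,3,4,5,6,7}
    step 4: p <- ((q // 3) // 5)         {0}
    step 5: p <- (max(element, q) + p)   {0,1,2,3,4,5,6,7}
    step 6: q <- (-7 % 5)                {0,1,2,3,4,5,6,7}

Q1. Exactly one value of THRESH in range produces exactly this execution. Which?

Answer: THRESH = 1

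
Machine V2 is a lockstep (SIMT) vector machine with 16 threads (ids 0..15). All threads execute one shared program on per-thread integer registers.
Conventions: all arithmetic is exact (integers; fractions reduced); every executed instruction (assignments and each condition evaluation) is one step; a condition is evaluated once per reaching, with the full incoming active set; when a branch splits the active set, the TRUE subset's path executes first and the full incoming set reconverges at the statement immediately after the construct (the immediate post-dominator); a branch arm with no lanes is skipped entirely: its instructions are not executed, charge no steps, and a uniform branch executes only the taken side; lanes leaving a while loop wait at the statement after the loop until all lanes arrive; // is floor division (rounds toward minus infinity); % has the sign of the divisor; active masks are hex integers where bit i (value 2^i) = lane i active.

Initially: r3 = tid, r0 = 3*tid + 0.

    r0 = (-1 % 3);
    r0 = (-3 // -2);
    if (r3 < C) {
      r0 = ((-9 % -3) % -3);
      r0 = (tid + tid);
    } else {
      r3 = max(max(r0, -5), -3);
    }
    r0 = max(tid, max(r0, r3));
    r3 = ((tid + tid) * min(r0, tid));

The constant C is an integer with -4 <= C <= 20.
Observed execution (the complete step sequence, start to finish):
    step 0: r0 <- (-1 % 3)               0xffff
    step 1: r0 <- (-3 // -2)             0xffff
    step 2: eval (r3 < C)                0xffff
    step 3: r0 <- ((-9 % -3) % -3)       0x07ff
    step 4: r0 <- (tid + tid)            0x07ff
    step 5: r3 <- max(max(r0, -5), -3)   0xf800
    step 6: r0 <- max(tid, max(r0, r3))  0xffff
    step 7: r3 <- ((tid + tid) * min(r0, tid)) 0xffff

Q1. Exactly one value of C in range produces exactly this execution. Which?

Answer: C = 11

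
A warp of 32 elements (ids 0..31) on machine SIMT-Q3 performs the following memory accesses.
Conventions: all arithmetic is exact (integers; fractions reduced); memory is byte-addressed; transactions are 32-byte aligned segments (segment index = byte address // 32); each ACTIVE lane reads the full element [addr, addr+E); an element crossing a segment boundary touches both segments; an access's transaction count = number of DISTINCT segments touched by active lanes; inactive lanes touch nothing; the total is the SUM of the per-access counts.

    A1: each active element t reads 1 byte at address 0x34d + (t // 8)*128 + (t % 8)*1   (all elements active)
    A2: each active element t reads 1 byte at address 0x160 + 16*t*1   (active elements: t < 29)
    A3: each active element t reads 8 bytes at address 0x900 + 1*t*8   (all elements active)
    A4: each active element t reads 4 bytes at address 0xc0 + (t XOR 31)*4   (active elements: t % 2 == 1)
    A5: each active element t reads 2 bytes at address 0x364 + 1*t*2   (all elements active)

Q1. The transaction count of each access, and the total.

A1: 4 transactions
A2: 15 transactions
A3: 8 transactions
A4: 4 transactions
A5: 3 transactions

Answer: 4,15,8,4,3; total 34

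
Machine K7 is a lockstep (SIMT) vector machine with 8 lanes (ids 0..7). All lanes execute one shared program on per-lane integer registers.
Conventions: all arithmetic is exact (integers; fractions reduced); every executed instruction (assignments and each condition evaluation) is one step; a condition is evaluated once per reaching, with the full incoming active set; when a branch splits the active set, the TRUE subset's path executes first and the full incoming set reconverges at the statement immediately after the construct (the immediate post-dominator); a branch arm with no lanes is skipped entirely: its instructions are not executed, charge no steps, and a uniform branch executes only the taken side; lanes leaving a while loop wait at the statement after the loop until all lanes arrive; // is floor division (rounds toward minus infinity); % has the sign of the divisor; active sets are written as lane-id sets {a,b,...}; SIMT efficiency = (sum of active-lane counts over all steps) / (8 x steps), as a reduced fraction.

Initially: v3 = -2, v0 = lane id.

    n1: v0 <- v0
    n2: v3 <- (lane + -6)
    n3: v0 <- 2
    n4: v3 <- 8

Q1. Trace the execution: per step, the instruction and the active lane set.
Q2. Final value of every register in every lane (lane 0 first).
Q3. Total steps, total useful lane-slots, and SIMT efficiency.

step 0: v0 <- v0                     {0,1,2,3,4,5,6,7}
step 1: v3 <- (lane + -6)            {0,1,2,3,4,5,6,7}
step 2: v0 <- 2                      {0,1,2,3,4,5,6,7}
step 3: v3 <- 8                      {0,1,2,3,4,5,6,7}

Answer: 4 steps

v3: 8,8,8,8,8,8,8,8
v0: 2,2,2,2,2,2,2,2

steps = 4; useful = 32; efficiency = 32/32 = 1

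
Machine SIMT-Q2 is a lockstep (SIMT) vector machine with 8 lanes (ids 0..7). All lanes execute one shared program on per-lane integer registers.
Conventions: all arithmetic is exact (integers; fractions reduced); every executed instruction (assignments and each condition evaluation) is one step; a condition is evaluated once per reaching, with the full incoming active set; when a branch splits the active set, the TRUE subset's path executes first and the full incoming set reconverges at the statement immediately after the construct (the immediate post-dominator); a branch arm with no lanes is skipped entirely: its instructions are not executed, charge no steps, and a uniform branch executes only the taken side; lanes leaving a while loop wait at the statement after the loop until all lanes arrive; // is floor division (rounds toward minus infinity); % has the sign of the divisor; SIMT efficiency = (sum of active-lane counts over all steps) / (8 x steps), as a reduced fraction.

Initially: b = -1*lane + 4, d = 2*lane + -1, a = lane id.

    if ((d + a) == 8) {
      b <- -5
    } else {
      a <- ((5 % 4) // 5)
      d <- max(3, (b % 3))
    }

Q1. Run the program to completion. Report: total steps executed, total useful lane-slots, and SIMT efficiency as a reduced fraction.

Answer: 4 steps, 23 useful, 23/32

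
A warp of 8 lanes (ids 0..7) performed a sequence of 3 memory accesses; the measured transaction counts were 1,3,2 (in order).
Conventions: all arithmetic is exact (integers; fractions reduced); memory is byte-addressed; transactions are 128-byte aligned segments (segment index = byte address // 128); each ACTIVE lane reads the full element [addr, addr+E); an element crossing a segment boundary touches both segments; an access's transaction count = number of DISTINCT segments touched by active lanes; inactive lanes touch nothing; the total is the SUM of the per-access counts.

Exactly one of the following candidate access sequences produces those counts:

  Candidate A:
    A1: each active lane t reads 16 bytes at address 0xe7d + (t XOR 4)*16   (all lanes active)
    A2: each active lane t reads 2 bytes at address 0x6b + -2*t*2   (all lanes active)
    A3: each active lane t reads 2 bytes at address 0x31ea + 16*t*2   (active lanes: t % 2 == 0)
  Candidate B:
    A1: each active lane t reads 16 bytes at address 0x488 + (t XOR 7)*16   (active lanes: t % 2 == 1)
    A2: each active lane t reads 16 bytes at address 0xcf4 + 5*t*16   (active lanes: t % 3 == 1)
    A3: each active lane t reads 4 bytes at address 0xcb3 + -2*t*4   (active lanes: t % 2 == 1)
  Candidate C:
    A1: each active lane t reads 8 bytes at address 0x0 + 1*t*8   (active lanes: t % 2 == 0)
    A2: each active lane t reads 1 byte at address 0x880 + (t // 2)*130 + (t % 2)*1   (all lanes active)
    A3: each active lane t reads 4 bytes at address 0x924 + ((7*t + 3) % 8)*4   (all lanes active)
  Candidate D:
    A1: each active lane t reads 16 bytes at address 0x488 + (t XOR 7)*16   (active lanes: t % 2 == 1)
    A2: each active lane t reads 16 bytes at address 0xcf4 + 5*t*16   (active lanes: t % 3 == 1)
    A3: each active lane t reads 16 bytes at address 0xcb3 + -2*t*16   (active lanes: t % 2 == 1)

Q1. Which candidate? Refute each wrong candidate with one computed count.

A: A1 gives 2 transactions, not 1
C: A2 gives 4 transactions, not 3
D: A3 gives 3 transactions, not 2
B: all counts match (1,3,2)

Answer: B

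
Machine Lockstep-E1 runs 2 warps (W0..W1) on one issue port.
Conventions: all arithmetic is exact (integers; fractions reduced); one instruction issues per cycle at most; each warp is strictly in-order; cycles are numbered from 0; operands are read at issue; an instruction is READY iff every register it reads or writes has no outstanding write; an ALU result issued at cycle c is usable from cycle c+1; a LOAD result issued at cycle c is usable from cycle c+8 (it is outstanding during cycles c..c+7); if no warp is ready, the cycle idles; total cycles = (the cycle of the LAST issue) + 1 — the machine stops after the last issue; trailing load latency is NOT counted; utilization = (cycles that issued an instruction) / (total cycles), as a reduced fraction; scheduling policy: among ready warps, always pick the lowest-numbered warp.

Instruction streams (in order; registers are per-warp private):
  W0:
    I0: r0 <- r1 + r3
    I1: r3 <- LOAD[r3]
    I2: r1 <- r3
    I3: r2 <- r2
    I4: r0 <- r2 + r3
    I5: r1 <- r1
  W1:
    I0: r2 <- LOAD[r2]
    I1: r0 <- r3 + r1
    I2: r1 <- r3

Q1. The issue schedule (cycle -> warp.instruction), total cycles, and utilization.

cycle 0: W0.I0
cycle 1: W0.I1
cycle 2: W1.I0
cycle 3: W1.I1
cycle 4: W1.I2
cycle 5: idle
cycle 6: idle
cycle 7: idle
cycle 8: idle
cycle 9: W0.I2
cycle 10: W0.I3
cycle 11: W0.I4
cycle 12: W0.I5

Answer: 13 cycles, utilization 9/13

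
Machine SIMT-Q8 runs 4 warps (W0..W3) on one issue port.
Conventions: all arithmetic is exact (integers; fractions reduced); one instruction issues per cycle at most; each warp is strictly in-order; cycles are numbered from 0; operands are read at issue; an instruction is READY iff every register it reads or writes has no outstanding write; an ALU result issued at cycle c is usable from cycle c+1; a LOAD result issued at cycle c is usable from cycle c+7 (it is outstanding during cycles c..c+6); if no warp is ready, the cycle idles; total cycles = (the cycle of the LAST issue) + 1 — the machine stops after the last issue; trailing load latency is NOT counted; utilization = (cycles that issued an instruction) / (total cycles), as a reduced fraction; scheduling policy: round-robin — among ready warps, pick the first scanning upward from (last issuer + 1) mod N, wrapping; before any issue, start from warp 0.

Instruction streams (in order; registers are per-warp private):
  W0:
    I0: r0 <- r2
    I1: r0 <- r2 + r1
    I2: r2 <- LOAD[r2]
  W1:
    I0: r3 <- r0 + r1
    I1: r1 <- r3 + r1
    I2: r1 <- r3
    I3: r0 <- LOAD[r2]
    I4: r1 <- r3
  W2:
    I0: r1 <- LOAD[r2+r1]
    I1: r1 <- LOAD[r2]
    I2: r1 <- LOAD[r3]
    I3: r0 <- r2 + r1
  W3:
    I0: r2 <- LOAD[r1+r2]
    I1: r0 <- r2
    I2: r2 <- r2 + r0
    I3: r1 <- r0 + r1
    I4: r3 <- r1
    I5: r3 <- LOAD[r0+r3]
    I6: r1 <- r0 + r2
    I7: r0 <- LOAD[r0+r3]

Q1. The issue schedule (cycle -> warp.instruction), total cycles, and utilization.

cycle 0: W0.I0
cycle 1: W1.I0
cycle 2: W2.I0
cycle 3: W3.I0
cycle 4: W0.I1
cycle 5: W1.I1
cycle 6: W0.I2
cycle 7: W1.I2
cycle 8: W1.I3
cycle 9: W2.I1
cycle 10: W3.I1
cycle 11: W1.I4
cycle 12: W3.I2
cycle 13: W3.I3
cycle 14: W3.I4
cycle 15: W3.I5
cycle 16: W2.I2
cycle 17: W3.I6
cycle 18: idle
cycle 19: idle
cycle 20: idle
cycle 21: idle
cycle 22: W3.I7
cycle 23: W2.I3

Answer: 24 cycles, utilization 5/6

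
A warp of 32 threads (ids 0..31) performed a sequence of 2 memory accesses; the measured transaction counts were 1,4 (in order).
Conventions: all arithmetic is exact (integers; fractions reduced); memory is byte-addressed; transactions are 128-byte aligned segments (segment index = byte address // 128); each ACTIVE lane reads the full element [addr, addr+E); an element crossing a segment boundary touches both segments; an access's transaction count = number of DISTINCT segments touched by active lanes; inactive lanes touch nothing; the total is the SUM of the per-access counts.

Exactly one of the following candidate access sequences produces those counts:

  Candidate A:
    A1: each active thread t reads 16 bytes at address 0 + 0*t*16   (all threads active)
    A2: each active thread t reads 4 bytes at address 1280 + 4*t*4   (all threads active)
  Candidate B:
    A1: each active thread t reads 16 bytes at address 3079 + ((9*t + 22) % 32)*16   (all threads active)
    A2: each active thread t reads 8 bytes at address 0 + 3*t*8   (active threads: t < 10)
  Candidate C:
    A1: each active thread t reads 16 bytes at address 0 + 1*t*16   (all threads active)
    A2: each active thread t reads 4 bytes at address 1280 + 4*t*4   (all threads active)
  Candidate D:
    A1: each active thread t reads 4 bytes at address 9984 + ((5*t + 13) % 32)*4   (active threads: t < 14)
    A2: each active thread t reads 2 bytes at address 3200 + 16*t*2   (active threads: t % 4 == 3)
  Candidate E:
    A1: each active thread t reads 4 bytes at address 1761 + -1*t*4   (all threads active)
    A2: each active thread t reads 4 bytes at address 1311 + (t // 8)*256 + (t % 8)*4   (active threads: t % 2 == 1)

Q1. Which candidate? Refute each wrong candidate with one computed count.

B: A1 gives 5 transactions, not 1
C: A1 gives 4 transactions, not 1
D: A2 gives 8 transactions, not 4
E: A1 gives 2 transactions, not 1
A: all counts match (1,4)

Answer: A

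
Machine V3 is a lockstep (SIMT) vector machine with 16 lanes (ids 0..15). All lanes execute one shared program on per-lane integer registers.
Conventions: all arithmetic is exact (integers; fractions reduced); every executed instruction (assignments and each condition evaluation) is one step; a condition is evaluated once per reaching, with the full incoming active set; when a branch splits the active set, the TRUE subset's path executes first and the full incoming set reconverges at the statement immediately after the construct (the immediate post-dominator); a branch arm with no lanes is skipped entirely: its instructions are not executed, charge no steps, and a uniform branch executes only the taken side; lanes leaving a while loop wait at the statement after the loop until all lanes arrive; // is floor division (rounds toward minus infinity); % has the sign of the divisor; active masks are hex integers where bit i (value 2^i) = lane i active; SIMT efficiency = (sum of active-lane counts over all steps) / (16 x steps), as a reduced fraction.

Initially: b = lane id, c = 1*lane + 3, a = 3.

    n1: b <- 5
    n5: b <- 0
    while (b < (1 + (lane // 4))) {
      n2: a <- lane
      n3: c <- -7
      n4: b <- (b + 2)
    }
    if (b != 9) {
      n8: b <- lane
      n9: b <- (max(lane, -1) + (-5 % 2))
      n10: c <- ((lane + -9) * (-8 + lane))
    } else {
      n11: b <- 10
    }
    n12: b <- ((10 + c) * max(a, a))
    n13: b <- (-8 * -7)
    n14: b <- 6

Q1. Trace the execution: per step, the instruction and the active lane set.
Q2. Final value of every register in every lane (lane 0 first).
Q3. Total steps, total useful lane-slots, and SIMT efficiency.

step 0: b <- 5                       0xffff
step 1: b <- 0                       0xffff
step 2: eval (b < (1 + (lane // 4))) 0xffff
step 3: a <- lane                    0xffff
step 4: c <- -7                      0xffff
step 5: b <- (b + 2)                 0xffff
step 6: eval (b < (1 + (lane // 4))) 0xffff
step 7: a <- lane                    0xff00
step 8: c <- -7                      0xff00
step 9: b <- (b + 2)                 0xff00
step 10: eval (b < (1 + (lane // 4))) 0xff00
step 11: eval (b != 9)                0xffff
step 12: b <- lane                    0xffff
step 13: b <- (max(lane, -1) + (-5 % 2)) 0xffff
step 14: c <- ((lane + -9) * (-8 + lane)) 0xffff
step 15: b <- ((10 + c) * max(a, a))  0xffff
step 16: b <- (-8 * -7)               0xffff
step 17: b <- 6                       0xffff

Answer: 18 steps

b: 6,6,6,6,6,6,6,6,6,6,6,6,6,6,6,6
c: 72,56,42,30,20,12,6,2,0,0,2,6,12,20,30,42
a: 0,1,2,3,4,5,6,7,8,9,10,11,12,13,14,15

steps = 18; useful = 256; efficiency = 256/288 = 8/9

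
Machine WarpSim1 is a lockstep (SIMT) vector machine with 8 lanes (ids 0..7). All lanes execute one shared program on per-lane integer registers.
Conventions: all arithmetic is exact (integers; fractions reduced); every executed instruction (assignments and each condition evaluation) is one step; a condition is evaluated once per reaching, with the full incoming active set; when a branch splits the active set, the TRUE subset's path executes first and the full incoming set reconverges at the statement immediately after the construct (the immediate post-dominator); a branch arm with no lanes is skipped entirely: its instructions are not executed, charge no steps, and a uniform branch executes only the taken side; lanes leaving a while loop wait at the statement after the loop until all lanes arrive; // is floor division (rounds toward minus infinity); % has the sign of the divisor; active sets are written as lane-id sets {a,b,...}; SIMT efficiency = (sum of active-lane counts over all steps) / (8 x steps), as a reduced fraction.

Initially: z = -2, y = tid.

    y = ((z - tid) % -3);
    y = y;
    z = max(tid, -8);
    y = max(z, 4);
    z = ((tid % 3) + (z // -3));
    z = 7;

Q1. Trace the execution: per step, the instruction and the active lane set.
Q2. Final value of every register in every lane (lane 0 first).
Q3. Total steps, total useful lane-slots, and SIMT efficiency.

step 0: y <- ((z - tid) % -3)        {0,1,2,3,4,5,6,7}
step 1: y <- y                       {0,1,2,3,4,5,6,7}
step 2: z <- max(tid, -8)            {0,1,2,3,4,5,6,7}
step 3: y <- max(z, 4)               {0,1,2,3,4,5,6,7}
step 4: z <- ((tid % 3) + (z // -3)) {0,1,2,3,4,5,6,7}
step 5: z <- 7                       {0,1,2,3,4,5,6,7}

Answer: 6 steps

z: 7,7,7,7,7,7,7,7
y: 4,4,4,4,4,5,6,7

steps = 6; useful = 48; efficiency = 48/48 = 1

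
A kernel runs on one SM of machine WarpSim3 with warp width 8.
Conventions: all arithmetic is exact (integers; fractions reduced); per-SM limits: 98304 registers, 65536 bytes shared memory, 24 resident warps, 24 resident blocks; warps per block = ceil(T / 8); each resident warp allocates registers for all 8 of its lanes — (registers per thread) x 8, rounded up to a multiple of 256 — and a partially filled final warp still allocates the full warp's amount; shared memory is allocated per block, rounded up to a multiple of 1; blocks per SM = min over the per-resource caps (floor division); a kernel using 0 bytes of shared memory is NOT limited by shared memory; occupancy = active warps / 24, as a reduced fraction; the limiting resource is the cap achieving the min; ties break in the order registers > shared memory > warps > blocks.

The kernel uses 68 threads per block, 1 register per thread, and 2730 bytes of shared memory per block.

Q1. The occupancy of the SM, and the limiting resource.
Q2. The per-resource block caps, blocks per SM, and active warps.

Answer: occupancy 3/4, limited by warps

registers: 42 blocks
shared memory: 24 blocks
warps: 2 blocks
blocks: 24 blocks

Answer: 2 blocks, 18 active warps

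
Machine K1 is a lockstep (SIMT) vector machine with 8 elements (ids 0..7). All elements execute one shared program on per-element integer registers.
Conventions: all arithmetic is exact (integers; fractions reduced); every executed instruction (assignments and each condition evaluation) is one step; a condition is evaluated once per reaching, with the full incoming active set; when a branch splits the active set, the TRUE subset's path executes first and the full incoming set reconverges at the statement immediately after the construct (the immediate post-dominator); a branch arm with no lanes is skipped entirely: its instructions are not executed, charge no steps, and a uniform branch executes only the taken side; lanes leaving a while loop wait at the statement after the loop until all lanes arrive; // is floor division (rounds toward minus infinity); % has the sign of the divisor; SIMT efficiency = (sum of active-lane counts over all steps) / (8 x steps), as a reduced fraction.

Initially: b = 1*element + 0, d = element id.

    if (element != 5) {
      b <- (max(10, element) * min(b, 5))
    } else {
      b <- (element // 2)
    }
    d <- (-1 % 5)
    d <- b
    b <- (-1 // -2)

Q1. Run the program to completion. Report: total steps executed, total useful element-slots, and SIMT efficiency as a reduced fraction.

Answer: 6 steps, 40 useful, 5/6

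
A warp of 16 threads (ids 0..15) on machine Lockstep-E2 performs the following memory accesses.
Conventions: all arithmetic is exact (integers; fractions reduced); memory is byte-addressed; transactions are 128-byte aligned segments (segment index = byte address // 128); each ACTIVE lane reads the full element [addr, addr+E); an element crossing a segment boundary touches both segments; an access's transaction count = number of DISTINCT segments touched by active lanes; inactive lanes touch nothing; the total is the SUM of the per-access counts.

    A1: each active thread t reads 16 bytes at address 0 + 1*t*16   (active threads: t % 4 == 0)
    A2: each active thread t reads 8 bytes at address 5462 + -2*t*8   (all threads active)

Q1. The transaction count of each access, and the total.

A1: 2 transactions
A2: 3 transactions

Answer: 2,3; total 5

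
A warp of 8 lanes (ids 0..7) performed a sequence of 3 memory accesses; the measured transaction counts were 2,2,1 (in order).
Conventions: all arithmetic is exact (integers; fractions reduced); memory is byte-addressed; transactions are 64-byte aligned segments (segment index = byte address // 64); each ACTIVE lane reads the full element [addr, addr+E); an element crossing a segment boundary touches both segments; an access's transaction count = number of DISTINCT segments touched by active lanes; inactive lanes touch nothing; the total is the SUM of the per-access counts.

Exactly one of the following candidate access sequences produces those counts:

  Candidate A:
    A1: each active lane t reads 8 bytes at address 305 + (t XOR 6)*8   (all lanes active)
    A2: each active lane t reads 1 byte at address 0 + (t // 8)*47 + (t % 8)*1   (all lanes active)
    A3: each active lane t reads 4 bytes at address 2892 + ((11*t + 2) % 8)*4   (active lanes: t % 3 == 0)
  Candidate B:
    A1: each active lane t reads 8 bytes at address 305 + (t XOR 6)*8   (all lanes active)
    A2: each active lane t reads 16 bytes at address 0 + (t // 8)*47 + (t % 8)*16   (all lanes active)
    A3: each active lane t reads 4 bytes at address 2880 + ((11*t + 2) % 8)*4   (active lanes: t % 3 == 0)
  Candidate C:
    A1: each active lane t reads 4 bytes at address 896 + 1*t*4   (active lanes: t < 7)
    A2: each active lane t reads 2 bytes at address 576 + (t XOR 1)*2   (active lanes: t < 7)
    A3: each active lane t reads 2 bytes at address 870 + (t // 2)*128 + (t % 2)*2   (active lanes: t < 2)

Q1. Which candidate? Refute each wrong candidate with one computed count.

A: A2 gives 1 transaction, not 2
C: A1 gives 1 transaction, not 2
B: all counts match (2,2,1)

Answer: B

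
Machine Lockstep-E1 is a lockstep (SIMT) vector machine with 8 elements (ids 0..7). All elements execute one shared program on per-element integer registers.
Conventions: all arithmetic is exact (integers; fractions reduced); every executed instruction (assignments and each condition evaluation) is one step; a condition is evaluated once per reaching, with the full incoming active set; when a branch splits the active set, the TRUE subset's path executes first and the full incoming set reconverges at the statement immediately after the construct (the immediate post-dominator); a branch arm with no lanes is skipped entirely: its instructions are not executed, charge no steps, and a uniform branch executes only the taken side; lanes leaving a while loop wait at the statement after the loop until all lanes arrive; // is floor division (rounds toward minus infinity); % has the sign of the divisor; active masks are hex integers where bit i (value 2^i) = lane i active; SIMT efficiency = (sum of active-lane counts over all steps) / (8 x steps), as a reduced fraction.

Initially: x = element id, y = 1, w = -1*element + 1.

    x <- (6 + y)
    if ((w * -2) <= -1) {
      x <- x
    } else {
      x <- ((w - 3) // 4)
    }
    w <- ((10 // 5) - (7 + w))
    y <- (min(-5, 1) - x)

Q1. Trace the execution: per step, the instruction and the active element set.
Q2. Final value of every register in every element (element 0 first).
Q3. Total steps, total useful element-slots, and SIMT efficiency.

step 0: x <- (6 + y)                 0xff
step 1: eval ((w * -2) <= -1)        0xff
step 2: x <- x                       0x01
step 3: x <- ((w - 3) // 4)          0xfe
step 4: w <- ((10 // 5) - (7 + w))   0xff
step 5: y <- (min(-5, 1) - x)        0xff

Answer: 6 steps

x: 7,-1,-1,-2,-2,-2,-2,-3
y: -12,-4,-4,-3,-3,-3,-3,-2
w: -6,-5,-4,-3,-2,-1,0,1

steps = 6; useful = 40; efficiency = 40/48 = 5/6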